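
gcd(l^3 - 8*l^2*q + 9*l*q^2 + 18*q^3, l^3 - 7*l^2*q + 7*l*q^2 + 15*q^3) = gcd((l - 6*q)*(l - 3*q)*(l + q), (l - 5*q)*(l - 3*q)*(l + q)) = -l^2 + 2*l*q + 3*q^2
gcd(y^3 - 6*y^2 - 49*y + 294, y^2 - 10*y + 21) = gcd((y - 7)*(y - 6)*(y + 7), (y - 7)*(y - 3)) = y - 7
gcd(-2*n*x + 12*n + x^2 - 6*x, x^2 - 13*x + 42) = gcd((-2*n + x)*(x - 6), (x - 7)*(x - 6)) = x - 6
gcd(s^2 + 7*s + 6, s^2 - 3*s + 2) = 1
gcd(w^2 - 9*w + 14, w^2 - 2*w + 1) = 1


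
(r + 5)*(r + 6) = r^2 + 11*r + 30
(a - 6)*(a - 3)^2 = a^3 - 12*a^2 + 45*a - 54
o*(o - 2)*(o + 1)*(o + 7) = o^4 + 6*o^3 - 9*o^2 - 14*o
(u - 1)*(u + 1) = u^2 - 1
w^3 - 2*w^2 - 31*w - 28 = (w - 7)*(w + 1)*(w + 4)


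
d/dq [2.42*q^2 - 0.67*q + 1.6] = 4.84*q - 0.67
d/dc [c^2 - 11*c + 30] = 2*c - 11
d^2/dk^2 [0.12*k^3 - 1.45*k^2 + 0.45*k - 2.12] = 0.72*k - 2.9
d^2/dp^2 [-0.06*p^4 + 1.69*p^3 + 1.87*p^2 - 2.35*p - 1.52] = -0.72*p^2 + 10.14*p + 3.74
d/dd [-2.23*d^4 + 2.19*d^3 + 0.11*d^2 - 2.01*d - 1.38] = -8.92*d^3 + 6.57*d^2 + 0.22*d - 2.01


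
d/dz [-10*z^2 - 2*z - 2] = -20*z - 2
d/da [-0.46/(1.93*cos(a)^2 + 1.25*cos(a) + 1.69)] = -(1.7756*cos(a) + 0.575)*sin(a)/(1.93*cos(a)^2 + 1.25*cos(a) + 1.69)^2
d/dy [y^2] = 2*y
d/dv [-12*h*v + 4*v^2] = -12*h + 8*v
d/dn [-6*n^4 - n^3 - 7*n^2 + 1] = n*(-24*n^2 - 3*n - 14)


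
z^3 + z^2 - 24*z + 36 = (z - 3)*(z - 2)*(z + 6)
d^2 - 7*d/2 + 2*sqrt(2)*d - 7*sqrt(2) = (d - 7/2)*(d + 2*sqrt(2))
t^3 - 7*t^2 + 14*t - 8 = (t - 4)*(t - 2)*(t - 1)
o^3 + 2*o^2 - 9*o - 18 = (o - 3)*(o + 2)*(o + 3)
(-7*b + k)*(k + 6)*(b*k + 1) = -7*b^2*k^2 - 42*b^2*k + b*k^3 + 6*b*k^2 - 7*b*k - 42*b + k^2 + 6*k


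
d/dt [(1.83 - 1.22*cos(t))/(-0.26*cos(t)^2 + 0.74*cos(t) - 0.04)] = (0.3172*cos(t)^2 - 0.9516*cos(t) + 1.3054)*sin(t)/(0.0676*cos(t)^4 - 0.3848*cos(t)^3 + 0.5684*cos(t)^2 - 0.0592*cos(t) + 0.0016)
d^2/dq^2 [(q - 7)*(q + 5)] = 2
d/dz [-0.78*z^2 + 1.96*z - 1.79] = 1.96 - 1.56*z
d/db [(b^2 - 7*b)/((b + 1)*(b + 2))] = 2*(5*b^2 + 2*b - 7)/(b^4 + 6*b^3 + 13*b^2 + 12*b + 4)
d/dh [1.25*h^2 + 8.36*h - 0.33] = 2.5*h + 8.36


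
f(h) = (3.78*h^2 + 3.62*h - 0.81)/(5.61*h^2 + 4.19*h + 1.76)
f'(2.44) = 0.02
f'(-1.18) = -1.07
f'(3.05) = 0.01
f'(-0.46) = -1.43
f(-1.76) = 0.38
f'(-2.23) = -0.15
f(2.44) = 0.67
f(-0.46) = -1.64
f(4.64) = 0.69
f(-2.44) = 0.52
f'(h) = (-11.22*h - 4.19)*(3.78*h^2 + 3.62*h - 0.81)/(5.61*h^2 + 4.19*h + 1.76)^2 + (7.56*h + 3.62)/(5.61*h^2 + 4.19*h + 1.76)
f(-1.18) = 0.04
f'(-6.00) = -0.01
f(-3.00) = 0.56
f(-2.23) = 0.49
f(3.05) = 0.68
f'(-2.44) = -0.11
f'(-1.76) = -0.31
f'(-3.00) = -0.06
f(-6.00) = 0.64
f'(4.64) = 0.00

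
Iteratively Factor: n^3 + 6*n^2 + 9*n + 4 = (n + 4)*(n^2 + 2*n + 1) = (n + 1)*(n + 4)*(n + 1)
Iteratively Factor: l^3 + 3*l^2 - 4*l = (l)*(l^2 + 3*l - 4) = l*(l + 4)*(l - 1)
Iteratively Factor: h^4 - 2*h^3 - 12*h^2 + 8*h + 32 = (h + 2)*(h^3 - 4*h^2 - 4*h + 16) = (h + 2)^2*(h^2 - 6*h + 8) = (h - 2)*(h + 2)^2*(h - 4)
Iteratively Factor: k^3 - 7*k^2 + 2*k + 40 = (k + 2)*(k^2 - 9*k + 20) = (k - 4)*(k + 2)*(k - 5)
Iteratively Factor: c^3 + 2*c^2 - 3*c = (c + 3)*(c^2 - c) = (c - 1)*(c + 3)*(c)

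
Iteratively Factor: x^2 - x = (x)*(x - 1)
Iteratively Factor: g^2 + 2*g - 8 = (g - 2)*(g + 4)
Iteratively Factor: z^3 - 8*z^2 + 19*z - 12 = (z - 4)*(z^2 - 4*z + 3) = (z - 4)*(z - 1)*(z - 3)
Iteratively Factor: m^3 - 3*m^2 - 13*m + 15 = (m - 5)*(m^2 + 2*m - 3) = (m - 5)*(m + 3)*(m - 1)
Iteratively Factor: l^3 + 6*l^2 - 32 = (l - 2)*(l^2 + 8*l + 16) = (l - 2)*(l + 4)*(l + 4)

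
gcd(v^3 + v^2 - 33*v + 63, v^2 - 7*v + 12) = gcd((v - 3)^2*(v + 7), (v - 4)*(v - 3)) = v - 3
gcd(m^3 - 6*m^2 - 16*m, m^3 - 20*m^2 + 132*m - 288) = m - 8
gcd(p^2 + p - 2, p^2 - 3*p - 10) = p + 2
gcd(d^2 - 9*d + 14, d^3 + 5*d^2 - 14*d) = d - 2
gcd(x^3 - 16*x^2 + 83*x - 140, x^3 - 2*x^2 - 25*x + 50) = x - 5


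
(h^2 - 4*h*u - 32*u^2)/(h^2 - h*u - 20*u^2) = (-h + 8*u)/(-h + 5*u)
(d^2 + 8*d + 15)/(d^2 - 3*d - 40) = (d + 3)/(d - 8)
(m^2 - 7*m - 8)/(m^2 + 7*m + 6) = (m - 8)/(m + 6)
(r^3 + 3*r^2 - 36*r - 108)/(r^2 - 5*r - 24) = (r^2 - 36)/(r - 8)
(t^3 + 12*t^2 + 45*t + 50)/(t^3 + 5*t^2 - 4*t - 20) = (t + 5)/(t - 2)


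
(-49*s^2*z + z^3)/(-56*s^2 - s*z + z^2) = z*(-7*s + z)/(-8*s + z)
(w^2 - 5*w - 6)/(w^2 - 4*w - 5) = (w - 6)/(w - 5)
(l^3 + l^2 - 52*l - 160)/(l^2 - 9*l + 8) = (l^2 + 9*l + 20)/(l - 1)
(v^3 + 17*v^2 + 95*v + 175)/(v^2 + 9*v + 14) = (v^2 + 10*v + 25)/(v + 2)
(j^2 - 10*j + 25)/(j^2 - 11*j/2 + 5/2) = 2*(j - 5)/(2*j - 1)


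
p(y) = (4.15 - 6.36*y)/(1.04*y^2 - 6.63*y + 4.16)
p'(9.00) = 0.56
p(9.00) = -1.85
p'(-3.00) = 0.08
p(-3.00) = 0.70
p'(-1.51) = 0.11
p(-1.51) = 0.83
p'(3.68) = 1.55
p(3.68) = 3.13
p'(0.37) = -0.36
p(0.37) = 0.97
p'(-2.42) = 0.09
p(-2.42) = 0.74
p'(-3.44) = 0.07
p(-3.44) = 0.66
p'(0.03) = 0.05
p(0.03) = 1.00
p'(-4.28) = 0.06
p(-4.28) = 0.61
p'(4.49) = 4.44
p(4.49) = 5.26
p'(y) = (4.15 - 6.36*y)*(6.63 - 2.08*y)/(1.04*y^2 - 6.63*y + 4.16)^2 - 6.36/(1.04*y^2 - 6.63*y + 4.16)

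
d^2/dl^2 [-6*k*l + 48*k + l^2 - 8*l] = 2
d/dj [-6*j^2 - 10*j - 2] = -12*j - 10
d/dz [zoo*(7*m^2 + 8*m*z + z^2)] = zoo*(m + z)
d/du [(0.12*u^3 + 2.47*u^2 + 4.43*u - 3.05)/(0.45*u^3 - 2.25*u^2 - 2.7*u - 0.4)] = (-1.3815*u^4 - 4.635*u^3 + 7.272*u^2 - 15.701*u - 10.007)/(0.2025*u^6 - 2.025*u^5 + 2.6325*u^4 + 11.79*u^3 + 9.09*u^2 + 2.16*u + 0.16)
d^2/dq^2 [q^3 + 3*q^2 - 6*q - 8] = 6*q + 6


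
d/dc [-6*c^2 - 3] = -12*c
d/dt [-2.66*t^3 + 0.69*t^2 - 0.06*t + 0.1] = -7.98*t^2 + 1.38*t - 0.06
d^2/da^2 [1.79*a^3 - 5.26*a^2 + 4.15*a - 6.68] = 10.74*a - 10.52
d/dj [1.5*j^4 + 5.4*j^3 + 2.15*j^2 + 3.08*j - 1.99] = 6.0*j^3 + 16.2*j^2 + 4.3*j + 3.08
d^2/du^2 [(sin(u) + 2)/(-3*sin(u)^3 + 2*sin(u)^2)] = 2*(18*sin(u) + 72 - 91/sin(u) - 74/sin(u)^2 + 92/sin(u)^3 - 24/sin(u)^4)/(3*sin(u) - 2)^3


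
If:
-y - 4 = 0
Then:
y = -4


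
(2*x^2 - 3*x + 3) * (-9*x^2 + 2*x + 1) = -18*x^4 + 31*x^3 - 31*x^2 + 3*x + 3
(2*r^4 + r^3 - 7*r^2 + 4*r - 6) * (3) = 6*r^4 + 3*r^3 - 21*r^2 + 12*r - 18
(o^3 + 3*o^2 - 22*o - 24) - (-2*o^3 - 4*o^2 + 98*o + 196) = 3*o^3 + 7*o^2 - 120*o - 220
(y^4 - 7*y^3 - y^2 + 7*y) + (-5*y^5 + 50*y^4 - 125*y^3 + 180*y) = -5*y^5 + 51*y^4 - 132*y^3 - y^2 + 187*y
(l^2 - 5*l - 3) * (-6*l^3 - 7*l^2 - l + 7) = -6*l^5 + 23*l^4 + 52*l^3 + 33*l^2 - 32*l - 21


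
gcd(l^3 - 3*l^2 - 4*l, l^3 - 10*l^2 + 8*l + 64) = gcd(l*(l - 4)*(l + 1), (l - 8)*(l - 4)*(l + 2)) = l - 4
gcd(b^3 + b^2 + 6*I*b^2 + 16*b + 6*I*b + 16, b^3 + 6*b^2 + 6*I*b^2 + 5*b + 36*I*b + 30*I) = b + 1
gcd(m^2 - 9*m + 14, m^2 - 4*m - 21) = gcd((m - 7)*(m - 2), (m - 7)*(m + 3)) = m - 7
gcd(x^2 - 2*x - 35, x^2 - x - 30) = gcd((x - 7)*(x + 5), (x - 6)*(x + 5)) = x + 5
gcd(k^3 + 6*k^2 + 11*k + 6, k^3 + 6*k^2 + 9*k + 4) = k + 1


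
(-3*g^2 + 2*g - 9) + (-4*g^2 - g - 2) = -7*g^2 + g - 11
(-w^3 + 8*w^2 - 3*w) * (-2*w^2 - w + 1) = 2*w^5 - 15*w^4 - 3*w^3 + 11*w^2 - 3*w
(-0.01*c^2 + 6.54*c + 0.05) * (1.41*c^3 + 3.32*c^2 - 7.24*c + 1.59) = -0.0141*c^5 + 9.1882*c^4 + 21.8557*c^3 - 47.1995*c^2 + 10.0366*c + 0.0795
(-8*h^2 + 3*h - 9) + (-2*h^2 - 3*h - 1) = -10*h^2 - 10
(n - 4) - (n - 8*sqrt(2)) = -4 + 8*sqrt(2)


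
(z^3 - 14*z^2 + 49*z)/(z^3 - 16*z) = (z^2 - 14*z + 49)/(z^2 - 16)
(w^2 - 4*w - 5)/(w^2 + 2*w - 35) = (w + 1)/(w + 7)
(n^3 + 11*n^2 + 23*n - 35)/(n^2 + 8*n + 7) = (n^2 + 4*n - 5)/(n + 1)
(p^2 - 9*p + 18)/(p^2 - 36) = (p - 3)/(p + 6)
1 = 1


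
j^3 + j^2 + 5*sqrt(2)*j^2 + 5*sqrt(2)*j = j*(j + 1)*(j + 5*sqrt(2))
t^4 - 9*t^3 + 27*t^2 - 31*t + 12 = (t - 4)*(t - 3)*(t - 1)^2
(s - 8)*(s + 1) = s^2 - 7*s - 8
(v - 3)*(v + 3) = v^2 - 9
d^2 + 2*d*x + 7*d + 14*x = (d + 7)*(d + 2*x)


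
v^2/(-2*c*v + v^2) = v/(-2*c + v)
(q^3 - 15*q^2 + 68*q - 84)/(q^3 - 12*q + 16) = (q^2 - 13*q + 42)/(q^2 + 2*q - 8)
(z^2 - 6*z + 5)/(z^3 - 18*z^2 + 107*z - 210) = (z - 1)/(z^2 - 13*z + 42)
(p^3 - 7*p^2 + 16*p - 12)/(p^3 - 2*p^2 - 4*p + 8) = (p - 3)/(p + 2)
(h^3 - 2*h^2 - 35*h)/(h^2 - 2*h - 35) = h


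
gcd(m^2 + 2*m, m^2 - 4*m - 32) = 1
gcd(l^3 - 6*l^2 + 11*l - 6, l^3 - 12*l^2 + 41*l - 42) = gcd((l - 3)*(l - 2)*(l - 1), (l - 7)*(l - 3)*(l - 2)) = l^2 - 5*l + 6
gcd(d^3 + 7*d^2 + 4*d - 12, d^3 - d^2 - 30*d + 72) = d + 6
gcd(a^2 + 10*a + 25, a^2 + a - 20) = a + 5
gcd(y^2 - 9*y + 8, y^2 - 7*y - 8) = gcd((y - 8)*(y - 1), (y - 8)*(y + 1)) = y - 8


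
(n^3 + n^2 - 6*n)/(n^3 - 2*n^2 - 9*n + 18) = n/(n - 3)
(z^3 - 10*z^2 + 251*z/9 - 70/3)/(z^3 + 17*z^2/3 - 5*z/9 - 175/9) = (3*z^2 - 25*z + 42)/(3*z^2 + 22*z + 35)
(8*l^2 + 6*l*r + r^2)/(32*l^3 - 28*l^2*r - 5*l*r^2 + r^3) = (2*l + r)/(8*l^2 - 9*l*r + r^2)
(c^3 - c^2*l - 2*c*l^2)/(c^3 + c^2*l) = (c - 2*l)/c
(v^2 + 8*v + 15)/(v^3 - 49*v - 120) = 1/(v - 8)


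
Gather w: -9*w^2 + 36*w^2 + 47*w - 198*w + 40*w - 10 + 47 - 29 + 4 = 27*w^2 - 111*w + 12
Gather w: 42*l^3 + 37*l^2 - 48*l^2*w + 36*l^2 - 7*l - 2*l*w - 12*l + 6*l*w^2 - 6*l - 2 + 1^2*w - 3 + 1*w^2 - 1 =42*l^3 + 73*l^2 - 25*l + w^2*(6*l + 1) + w*(-48*l^2 - 2*l + 1) - 6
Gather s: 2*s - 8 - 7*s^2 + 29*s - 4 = -7*s^2 + 31*s - 12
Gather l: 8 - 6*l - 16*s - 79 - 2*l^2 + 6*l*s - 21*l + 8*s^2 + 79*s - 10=-2*l^2 + l*(6*s - 27) + 8*s^2 + 63*s - 81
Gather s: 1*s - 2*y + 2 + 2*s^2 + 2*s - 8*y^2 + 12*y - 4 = 2*s^2 + 3*s - 8*y^2 + 10*y - 2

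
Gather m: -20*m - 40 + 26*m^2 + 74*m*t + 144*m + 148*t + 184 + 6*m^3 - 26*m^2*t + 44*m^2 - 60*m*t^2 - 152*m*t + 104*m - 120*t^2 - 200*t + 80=6*m^3 + m^2*(70 - 26*t) + m*(-60*t^2 - 78*t + 228) - 120*t^2 - 52*t + 224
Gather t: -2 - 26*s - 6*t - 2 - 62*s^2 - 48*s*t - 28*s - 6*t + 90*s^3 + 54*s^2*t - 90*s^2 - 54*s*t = 90*s^3 - 152*s^2 - 54*s + t*(54*s^2 - 102*s - 12) - 4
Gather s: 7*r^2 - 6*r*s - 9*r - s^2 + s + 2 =7*r^2 - 9*r - s^2 + s*(1 - 6*r) + 2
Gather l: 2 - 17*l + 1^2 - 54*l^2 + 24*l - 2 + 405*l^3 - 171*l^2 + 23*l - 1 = 405*l^3 - 225*l^2 + 30*l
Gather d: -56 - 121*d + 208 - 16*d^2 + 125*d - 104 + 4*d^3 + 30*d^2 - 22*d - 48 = 4*d^3 + 14*d^2 - 18*d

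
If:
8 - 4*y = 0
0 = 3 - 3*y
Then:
No Solution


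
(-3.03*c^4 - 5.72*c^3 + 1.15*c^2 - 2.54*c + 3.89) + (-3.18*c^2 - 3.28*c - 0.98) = -3.03*c^4 - 5.72*c^3 - 2.03*c^2 - 5.82*c + 2.91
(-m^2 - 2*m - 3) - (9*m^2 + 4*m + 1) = -10*m^2 - 6*m - 4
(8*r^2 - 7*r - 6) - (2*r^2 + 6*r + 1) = 6*r^2 - 13*r - 7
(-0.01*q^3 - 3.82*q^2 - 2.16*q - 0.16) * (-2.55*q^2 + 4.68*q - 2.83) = 0.0255*q^5 + 9.6942*q^4 - 12.3413*q^3 + 1.1098*q^2 + 5.364*q + 0.4528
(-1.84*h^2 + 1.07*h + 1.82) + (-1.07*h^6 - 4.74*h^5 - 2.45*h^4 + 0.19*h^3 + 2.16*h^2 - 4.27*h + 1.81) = -1.07*h^6 - 4.74*h^5 - 2.45*h^4 + 0.19*h^3 + 0.32*h^2 - 3.2*h + 3.63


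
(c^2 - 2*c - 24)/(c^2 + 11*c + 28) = (c - 6)/(c + 7)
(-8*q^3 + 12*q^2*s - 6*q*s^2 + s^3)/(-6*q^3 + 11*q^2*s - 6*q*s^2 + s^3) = (4*q^2 - 4*q*s + s^2)/(3*q^2 - 4*q*s + s^2)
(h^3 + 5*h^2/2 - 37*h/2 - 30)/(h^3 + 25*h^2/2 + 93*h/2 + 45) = (h - 4)/(h + 6)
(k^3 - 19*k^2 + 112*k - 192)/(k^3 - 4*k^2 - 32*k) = (k^2 - 11*k + 24)/(k*(k + 4))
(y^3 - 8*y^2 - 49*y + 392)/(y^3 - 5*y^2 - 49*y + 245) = (y - 8)/(y - 5)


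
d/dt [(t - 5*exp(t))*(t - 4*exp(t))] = -9*t*exp(t) + 2*t + 40*exp(2*t) - 9*exp(t)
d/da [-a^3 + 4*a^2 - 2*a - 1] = -3*a^2 + 8*a - 2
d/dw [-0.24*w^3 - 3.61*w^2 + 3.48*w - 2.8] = -0.72*w^2 - 7.22*w + 3.48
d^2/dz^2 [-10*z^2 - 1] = -20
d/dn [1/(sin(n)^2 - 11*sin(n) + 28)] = (11 - 2*sin(n))*cos(n)/(sin(n)^2 - 11*sin(n) + 28)^2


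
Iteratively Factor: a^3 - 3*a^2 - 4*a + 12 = (a - 3)*(a^2 - 4) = (a - 3)*(a + 2)*(a - 2)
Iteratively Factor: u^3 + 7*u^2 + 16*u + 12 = (u + 3)*(u^2 + 4*u + 4) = (u + 2)*(u + 3)*(u + 2)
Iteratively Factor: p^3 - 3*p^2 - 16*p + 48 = (p - 3)*(p^2 - 16) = (p - 3)*(p + 4)*(p - 4)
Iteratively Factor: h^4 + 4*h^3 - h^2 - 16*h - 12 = (h + 2)*(h^3 + 2*h^2 - 5*h - 6) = (h + 1)*(h + 2)*(h^2 + h - 6) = (h + 1)*(h + 2)*(h + 3)*(h - 2)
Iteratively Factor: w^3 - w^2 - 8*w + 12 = (w - 2)*(w^2 + w - 6) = (w - 2)*(w + 3)*(w - 2)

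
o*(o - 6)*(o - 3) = o^3 - 9*o^2 + 18*o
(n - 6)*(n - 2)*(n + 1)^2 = n^4 - 6*n^3 - 3*n^2 + 16*n + 12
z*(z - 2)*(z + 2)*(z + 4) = z^4 + 4*z^3 - 4*z^2 - 16*z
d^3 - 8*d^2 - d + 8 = (d - 8)*(d - 1)*(d + 1)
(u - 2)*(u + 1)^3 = u^4 + u^3 - 3*u^2 - 5*u - 2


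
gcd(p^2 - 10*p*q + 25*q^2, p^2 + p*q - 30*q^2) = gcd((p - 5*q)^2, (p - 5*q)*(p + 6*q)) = p - 5*q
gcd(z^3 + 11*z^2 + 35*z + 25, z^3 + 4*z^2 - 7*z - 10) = z^2 + 6*z + 5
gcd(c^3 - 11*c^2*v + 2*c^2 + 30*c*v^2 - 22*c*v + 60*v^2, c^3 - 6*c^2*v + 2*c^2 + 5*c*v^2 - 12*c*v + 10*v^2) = -c^2 + 5*c*v - 2*c + 10*v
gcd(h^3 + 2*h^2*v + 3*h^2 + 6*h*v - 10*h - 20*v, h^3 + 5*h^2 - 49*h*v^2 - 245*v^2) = h + 5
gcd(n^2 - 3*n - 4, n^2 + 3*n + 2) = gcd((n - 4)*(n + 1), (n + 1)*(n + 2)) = n + 1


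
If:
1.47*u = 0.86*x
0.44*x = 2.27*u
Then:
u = 0.00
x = 0.00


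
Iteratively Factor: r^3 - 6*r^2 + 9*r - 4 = (r - 4)*(r^2 - 2*r + 1) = (r - 4)*(r - 1)*(r - 1)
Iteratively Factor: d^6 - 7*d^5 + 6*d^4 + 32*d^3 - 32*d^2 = (d - 4)*(d^5 - 3*d^4 - 6*d^3 + 8*d^2) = d*(d - 4)*(d^4 - 3*d^3 - 6*d^2 + 8*d) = d^2*(d - 4)*(d^3 - 3*d^2 - 6*d + 8) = d^2*(d - 4)*(d + 2)*(d^2 - 5*d + 4) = d^2*(d - 4)^2*(d + 2)*(d - 1)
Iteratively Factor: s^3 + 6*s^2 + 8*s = (s + 4)*(s^2 + 2*s) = s*(s + 4)*(s + 2)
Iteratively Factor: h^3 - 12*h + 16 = (h - 2)*(h^2 + 2*h - 8) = (h - 2)^2*(h + 4)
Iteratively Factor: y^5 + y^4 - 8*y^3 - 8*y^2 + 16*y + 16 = (y - 2)*(y^4 + 3*y^3 - 2*y^2 - 12*y - 8) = (y - 2)^2*(y^3 + 5*y^2 + 8*y + 4) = (y - 2)^2*(y + 2)*(y^2 + 3*y + 2) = (y - 2)^2*(y + 1)*(y + 2)*(y + 2)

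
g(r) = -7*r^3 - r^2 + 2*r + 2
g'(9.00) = -1717.00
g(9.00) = -5164.00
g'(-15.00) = -4693.00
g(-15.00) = 23372.00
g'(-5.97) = -734.52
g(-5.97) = 1443.85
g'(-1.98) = -76.37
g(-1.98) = 48.46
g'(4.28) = -391.25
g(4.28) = -556.58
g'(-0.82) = -10.48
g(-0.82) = 3.55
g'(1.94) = -80.92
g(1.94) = -48.99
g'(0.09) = 1.65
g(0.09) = 2.17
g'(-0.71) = -7.17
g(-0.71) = 2.58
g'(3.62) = -280.43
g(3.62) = -335.93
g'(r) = -21*r^2 - 2*r + 2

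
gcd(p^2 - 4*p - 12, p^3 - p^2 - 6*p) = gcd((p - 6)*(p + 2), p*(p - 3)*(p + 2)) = p + 2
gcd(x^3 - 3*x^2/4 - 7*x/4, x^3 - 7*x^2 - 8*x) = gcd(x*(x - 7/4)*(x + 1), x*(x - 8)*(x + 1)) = x^2 + x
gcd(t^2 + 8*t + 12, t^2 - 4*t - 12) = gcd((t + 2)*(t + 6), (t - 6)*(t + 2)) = t + 2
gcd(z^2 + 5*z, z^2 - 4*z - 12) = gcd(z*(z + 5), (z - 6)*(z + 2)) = 1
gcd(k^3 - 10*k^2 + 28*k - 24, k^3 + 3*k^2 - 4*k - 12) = k - 2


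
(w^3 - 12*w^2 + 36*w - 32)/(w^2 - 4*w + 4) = w - 8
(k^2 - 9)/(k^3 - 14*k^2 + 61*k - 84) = (k + 3)/(k^2 - 11*k + 28)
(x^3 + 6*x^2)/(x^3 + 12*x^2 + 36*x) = x/(x + 6)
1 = 1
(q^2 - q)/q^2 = (q - 1)/q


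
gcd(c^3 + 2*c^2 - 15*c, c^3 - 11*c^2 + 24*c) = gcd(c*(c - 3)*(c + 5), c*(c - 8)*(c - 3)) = c^2 - 3*c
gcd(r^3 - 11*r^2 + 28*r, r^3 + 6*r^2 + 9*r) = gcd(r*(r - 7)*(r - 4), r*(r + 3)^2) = r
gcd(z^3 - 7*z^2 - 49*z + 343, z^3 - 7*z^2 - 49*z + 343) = z^3 - 7*z^2 - 49*z + 343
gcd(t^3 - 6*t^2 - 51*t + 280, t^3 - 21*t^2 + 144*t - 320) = t^2 - 13*t + 40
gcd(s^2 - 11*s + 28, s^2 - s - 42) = s - 7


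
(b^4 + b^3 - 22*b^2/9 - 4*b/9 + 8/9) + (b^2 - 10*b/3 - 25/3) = b^4 + b^3 - 13*b^2/9 - 34*b/9 - 67/9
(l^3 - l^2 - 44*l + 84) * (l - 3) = l^4 - 4*l^3 - 41*l^2 + 216*l - 252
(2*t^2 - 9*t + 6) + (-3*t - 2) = 2*t^2 - 12*t + 4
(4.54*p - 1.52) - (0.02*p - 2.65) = 4.52*p + 1.13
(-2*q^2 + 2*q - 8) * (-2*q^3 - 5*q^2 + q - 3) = 4*q^5 + 6*q^4 + 4*q^3 + 48*q^2 - 14*q + 24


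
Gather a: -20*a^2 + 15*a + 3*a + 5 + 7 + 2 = -20*a^2 + 18*a + 14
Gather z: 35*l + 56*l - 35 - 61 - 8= 91*l - 104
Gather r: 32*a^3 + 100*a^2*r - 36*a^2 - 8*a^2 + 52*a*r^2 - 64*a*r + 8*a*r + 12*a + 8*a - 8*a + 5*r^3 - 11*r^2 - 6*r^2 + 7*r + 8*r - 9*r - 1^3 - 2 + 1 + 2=32*a^3 - 44*a^2 + 12*a + 5*r^3 + r^2*(52*a - 17) + r*(100*a^2 - 56*a + 6)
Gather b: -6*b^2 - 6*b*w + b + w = -6*b^2 + b*(1 - 6*w) + w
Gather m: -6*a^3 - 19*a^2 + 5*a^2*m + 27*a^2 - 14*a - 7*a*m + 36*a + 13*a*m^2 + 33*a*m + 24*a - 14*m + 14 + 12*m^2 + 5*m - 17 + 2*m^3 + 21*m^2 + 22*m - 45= -6*a^3 + 8*a^2 + 46*a + 2*m^3 + m^2*(13*a + 33) + m*(5*a^2 + 26*a + 13) - 48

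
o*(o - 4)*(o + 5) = o^3 + o^2 - 20*o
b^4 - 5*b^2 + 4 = (b - 2)*(b - 1)*(b + 1)*(b + 2)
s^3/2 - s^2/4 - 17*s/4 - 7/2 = (s/2 + 1)*(s - 7/2)*(s + 1)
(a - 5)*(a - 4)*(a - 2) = a^3 - 11*a^2 + 38*a - 40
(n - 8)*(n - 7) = n^2 - 15*n + 56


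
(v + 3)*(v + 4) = v^2 + 7*v + 12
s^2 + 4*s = s*(s + 4)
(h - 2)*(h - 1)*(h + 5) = h^3 + 2*h^2 - 13*h + 10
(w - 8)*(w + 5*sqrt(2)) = w^2 - 8*w + 5*sqrt(2)*w - 40*sqrt(2)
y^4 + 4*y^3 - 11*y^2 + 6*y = y*(y - 1)^2*(y + 6)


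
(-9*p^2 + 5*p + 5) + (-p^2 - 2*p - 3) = -10*p^2 + 3*p + 2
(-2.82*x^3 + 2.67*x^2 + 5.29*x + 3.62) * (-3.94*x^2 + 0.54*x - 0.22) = 11.1108*x^5 - 12.0426*x^4 - 18.7804*x^3 - 11.9936*x^2 + 0.791*x - 0.7964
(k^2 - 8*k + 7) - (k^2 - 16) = 23 - 8*k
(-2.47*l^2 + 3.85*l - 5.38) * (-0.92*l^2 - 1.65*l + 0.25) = 2.2724*l^4 + 0.5335*l^3 - 2.0204*l^2 + 9.8395*l - 1.345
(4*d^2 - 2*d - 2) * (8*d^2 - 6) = 32*d^4 - 16*d^3 - 40*d^2 + 12*d + 12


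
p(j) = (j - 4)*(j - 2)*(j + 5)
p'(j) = (j - 4)*(j - 2) + (j - 4)*(j + 5) + (j - 2)*(j + 5)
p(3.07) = -8.03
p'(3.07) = 0.13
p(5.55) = 58.05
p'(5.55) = 59.31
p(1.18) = 14.29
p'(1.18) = -20.18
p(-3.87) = 52.20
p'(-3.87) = 30.67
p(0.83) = 21.62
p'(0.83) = -21.59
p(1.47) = 8.68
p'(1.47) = -18.46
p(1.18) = 14.29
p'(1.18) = -20.18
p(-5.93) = -73.23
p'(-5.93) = 95.35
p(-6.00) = -80.00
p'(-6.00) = 98.00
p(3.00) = -8.00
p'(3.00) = -1.00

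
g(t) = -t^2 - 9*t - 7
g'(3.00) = -15.00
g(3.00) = -43.00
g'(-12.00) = 15.00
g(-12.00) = -43.00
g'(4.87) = -18.74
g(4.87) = -74.55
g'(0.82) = -10.64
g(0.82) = -15.05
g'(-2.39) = -4.22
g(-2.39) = 8.80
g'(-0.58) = -7.84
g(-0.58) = -2.12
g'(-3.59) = -1.82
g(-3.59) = 12.42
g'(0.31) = -9.62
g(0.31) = -9.89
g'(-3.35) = -2.30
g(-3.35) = 11.93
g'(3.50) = -16.00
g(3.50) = -50.75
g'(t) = -2*t - 9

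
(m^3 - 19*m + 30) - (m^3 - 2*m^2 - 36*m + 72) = 2*m^2 + 17*m - 42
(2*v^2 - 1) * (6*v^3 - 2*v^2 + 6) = 12*v^5 - 4*v^4 - 6*v^3 + 14*v^2 - 6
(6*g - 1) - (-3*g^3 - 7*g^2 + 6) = 3*g^3 + 7*g^2 + 6*g - 7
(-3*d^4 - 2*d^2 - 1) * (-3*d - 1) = 9*d^5 + 3*d^4 + 6*d^3 + 2*d^2 + 3*d + 1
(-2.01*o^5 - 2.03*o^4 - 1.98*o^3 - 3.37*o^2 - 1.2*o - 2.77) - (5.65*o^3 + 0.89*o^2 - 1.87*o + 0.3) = -2.01*o^5 - 2.03*o^4 - 7.63*o^3 - 4.26*o^2 + 0.67*o - 3.07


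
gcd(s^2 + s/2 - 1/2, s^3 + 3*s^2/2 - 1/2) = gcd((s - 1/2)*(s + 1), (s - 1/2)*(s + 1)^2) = s^2 + s/2 - 1/2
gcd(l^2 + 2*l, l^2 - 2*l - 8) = l + 2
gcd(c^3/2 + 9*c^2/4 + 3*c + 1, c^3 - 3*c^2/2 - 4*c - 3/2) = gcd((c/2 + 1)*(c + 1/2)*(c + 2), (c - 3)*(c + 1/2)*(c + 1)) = c + 1/2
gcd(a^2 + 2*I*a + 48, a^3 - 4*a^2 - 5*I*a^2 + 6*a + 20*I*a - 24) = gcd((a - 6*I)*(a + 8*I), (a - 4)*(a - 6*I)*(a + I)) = a - 6*I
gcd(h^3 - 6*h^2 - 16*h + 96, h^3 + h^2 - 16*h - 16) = h^2 - 16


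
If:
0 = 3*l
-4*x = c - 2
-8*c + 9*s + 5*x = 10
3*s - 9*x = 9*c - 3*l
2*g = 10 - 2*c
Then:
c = -6/11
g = 61/11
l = 0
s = 3/11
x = 7/11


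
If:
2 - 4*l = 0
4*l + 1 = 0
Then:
No Solution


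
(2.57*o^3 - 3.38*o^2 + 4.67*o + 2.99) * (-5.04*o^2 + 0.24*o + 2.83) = -12.9528*o^5 + 17.652*o^4 - 17.0749*o^3 - 23.5142*o^2 + 13.9337*o + 8.4617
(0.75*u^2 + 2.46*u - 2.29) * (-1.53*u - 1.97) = -1.1475*u^3 - 5.2413*u^2 - 1.3425*u + 4.5113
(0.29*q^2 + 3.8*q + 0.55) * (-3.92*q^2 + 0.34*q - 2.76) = -1.1368*q^4 - 14.7974*q^3 - 1.6644*q^2 - 10.301*q - 1.518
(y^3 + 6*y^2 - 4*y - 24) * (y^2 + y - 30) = y^5 + 7*y^4 - 28*y^3 - 208*y^2 + 96*y + 720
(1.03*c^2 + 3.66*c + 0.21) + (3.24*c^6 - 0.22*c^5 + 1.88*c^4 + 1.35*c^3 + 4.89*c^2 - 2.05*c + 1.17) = 3.24*c^6 - 0.22*c^5 + 1.88*c^4 + 1.35*c^3 + 5.92*c^2 + 1.61*c + 1.38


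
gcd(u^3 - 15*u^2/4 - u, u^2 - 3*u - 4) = u - 4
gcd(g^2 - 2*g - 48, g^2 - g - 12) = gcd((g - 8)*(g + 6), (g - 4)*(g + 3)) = 1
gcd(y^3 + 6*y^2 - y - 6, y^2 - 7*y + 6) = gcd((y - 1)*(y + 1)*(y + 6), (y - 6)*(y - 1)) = y - 1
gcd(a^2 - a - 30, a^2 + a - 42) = a - 6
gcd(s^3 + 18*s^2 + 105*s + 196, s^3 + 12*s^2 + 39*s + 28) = s^2 + 11*s + 28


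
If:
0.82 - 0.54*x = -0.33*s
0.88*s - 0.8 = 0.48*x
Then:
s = 2.61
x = 3.11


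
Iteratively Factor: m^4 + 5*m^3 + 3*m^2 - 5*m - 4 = (m + 4)*(m^3 + m^2 - m - 1) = (m + 1)*(m + 4)*(m^2 - 1) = (m + 1)^2*(m + 4)*(m - 1)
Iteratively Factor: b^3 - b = (b - 1)*(b^2 + b) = b*(b - 1)*(b + 1)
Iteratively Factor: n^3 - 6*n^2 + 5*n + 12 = (n - 4)*(n^2 - 2*n - 3) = (n - 4)*(n - 3)*(n + 1)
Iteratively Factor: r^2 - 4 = (r + 2)*(r - 2)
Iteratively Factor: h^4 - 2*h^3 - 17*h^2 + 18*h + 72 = (h + 2)*(h^3 - 4*h^2 - 9*h + 36) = (h - 3)*(h + 2)*(h^2 - h - 12) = (h - 3)*(h + 2)*(h + 3)*(h - 4)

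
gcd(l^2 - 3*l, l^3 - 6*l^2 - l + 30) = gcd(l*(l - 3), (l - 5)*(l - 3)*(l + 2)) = l - 3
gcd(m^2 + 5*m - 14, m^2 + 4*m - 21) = m + 7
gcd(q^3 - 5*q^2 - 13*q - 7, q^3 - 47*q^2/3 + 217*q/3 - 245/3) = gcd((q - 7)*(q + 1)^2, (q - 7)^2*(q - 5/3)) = q - 7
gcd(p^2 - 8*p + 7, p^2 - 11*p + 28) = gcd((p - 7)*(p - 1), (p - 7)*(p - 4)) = p - 7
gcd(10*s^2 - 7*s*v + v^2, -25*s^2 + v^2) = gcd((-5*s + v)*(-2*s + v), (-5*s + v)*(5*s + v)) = 5*s - v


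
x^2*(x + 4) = x^3 + 4*x^2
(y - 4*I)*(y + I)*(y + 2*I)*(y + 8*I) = y^4 + 7*I*y^3 + 18*y^2 + 88*I*y - 64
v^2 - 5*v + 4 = (v - 4)*(v - 1)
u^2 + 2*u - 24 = (u - 4)*(u + 6)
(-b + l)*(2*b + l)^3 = -8*b^4 - 4*b^3*l + 6*b^2*l^2 + 5*b*l^3 + l^4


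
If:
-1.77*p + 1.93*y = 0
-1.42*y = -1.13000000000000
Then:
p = 0.87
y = 0.80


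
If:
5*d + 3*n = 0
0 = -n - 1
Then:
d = 3/5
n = -1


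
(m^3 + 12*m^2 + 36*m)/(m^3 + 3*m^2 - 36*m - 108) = m*(m + 6)/(m^2 - 3*m - 18)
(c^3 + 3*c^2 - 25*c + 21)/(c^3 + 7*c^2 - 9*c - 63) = (c - 1)/(c + 3)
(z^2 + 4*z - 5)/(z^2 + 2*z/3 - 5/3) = 3*(z + 5)/(3*z + 5)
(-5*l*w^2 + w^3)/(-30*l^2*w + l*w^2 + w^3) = w/(6*l + w)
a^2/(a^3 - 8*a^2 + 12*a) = a/(a^2 - 8*a + 12)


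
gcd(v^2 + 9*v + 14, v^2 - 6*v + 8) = 1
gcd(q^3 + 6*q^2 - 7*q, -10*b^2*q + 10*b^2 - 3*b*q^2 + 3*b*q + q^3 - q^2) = q - 1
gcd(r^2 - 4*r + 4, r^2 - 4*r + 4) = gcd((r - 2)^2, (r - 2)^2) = r^2 - 4*r + 4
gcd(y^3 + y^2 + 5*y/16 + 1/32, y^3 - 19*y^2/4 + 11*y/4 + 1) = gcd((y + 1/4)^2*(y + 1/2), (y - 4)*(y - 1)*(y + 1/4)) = y + 1/4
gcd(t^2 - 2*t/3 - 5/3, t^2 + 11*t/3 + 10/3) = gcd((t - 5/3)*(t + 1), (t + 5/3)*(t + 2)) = 1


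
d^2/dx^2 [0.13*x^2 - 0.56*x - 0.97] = 0.260000000000000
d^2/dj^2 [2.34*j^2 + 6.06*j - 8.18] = 4.68000000000000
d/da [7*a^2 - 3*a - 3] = 14*a - 3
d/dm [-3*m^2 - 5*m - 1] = -6*m - 5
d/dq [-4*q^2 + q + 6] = 1 - 8*q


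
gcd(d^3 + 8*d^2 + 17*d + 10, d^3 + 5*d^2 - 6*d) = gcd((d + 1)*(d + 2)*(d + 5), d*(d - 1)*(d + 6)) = 1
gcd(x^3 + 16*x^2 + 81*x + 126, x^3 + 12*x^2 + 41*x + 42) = x^2 + 10*x + 21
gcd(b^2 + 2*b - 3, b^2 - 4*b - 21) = b + 3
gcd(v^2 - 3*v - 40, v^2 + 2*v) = 1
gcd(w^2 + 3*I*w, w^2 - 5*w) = w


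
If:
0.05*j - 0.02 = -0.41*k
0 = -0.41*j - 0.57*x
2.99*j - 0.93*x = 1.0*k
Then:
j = 0.01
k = 0.05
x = -0.01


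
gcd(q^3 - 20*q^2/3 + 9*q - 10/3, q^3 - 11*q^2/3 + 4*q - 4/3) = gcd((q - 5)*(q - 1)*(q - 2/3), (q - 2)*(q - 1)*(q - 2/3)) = q^2 - 5*q/3 + 2/3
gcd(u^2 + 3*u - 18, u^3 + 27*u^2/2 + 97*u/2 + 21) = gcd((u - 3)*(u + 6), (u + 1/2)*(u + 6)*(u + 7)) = u + 6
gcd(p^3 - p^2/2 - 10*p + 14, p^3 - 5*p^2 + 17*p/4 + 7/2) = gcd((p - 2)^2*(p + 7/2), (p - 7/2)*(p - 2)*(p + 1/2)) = p - 2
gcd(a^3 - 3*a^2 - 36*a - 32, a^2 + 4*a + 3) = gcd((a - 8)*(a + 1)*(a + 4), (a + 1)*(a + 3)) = a + 1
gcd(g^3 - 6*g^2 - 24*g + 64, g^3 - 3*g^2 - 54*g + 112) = g^2 - 10*g + 16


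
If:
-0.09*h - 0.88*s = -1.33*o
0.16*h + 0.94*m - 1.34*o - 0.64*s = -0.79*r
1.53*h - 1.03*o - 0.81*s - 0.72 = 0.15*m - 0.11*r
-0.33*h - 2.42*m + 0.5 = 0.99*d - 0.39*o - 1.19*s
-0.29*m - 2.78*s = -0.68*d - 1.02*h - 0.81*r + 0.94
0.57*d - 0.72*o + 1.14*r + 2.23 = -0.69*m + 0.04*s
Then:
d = -0.51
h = -0.73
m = -0.29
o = -0.93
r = -2.16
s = -1.33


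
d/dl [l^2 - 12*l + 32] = 2*l - 12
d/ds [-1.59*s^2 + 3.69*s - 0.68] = 3.69 - 3.18*s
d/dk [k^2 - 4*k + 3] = 2*k - 4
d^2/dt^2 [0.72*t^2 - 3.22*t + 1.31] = 1.44000000000000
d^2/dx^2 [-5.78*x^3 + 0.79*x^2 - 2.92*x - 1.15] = 1.58 - 34.68*x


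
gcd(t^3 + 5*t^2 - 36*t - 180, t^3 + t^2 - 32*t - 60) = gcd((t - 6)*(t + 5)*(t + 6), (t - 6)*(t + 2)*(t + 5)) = t^2 - t - 30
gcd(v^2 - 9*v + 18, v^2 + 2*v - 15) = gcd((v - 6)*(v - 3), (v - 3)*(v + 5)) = v - 3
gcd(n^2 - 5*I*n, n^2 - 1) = 1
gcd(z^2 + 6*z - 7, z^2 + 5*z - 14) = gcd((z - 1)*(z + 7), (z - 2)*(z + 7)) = z + 7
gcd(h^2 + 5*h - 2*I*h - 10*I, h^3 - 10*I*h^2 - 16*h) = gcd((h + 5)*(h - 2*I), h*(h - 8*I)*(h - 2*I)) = h - 2*I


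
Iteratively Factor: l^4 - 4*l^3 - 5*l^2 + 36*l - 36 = (l - 3)*(l^3 - l^2 - 8*l + 12) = (l - 3)*(l - 2)*(l^2 + l - 6) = (l - 3)*(l - 2)*(l + 3)*(l - 2)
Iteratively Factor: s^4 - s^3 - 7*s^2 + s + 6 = (s + 2)*(s^3 - 3*s^2 - s + 3) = (s + 1)*(s + 2)*(s^2 - 4*s + 3) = (s - 3)*(s + 1)*(s + 2)*(s - 1)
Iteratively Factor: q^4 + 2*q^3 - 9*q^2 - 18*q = (q)*(q^3 + 2*q^2 - 9*q - 18) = q*(q + 3)*(q^2 - q - 6) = q*(q + 2)*(q + 3)*(q - 3)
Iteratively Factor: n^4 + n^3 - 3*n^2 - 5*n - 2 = (n + 1)*(n^3 - 3*n - 2) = (n + 1)^2*(n^2 - n - 2) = (n + 1)^3*(n - 2)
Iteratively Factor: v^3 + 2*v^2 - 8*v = (v)*(v^2 + 2*v - 8) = v*(v + 4)*(v - 2)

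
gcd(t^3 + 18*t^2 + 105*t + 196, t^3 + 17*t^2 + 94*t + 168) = t^2 + 11*t + 28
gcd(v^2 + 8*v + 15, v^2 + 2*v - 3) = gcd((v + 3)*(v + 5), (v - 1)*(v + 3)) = v + 3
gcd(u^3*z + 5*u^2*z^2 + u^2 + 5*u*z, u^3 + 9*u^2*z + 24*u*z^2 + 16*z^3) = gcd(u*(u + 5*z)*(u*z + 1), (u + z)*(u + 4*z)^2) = 1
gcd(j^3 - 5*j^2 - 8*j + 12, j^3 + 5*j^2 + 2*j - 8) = j^2 + j - 2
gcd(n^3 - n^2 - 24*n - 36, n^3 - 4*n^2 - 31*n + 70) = 1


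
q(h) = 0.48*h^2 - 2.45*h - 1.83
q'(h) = 0.96*h - 2.45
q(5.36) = -1.17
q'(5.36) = 2.70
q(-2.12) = 5.52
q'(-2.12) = -4.49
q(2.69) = -4.95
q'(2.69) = 0.13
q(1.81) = -4.69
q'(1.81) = -0.71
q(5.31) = -1.31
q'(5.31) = 2.65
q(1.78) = -4.67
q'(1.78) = -0.74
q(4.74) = -2.66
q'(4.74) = 2.10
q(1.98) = -4.80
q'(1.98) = -0.55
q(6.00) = 0.75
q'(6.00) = 3.31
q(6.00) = 0.75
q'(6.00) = 3.31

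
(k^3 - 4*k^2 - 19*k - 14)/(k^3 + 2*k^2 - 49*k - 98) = (k + 1)/(k + 7)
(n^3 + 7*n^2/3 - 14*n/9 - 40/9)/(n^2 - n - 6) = (n^2 + n/3 - 20/9)/(n - 3)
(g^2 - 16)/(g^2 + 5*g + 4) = (g - 4)/(g + 1)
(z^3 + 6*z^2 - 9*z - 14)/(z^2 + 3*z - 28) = (z^2 - z - 2)/(z - 4)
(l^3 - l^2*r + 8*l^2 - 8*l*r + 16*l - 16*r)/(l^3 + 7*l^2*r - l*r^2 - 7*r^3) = (l^2 + 8*l + 16)/(l^2 + 8*l*r + 7*r^2)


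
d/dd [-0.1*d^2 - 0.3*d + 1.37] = -0.2*d - 0.3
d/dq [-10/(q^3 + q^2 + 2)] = 10*q*(3*q + 2)/(q^3 + q^2 + 2)^2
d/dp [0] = 0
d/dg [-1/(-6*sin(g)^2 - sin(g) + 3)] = -(12*sin(g) + 1)*cos(g)/(sin(g) - 3*cos(2*g))^2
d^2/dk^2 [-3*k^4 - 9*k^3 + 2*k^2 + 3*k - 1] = -36*k^2 - 54*k + 4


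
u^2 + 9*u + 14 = (u + 2)*(u + 7)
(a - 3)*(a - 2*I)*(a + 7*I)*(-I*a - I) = -I*a^4 + 5*a^3 + 2*I*a^3 - 10*a^2 - 11*I*a^2 - 15*a + 28*I*a + 42*I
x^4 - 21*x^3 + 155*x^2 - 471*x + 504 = (x - 8)*(x - 7)*(x - 3)^2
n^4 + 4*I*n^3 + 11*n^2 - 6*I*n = n*(n - I)^2*(n + 6*I)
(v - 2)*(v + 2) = v^2 - 4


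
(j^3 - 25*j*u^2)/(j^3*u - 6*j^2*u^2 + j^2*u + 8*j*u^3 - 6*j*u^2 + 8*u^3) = j*(j^2 - 25*u^2)/(u*(j^3 - 6*j^2*u + j^2 + 8*j*u^2 - 6*j*u + 8*u^2))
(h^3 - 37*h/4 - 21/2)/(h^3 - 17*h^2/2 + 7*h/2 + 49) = (h + 3/2)/(h - 7)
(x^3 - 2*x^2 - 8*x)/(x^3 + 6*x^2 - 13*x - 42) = x*(x - 4)/(x^2 + 4*x - 21)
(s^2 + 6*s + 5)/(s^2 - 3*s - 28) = (s^2 + 6*s + 5)/(s^2 - 3*s - 28)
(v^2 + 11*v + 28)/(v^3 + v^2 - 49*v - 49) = (v + 4)/(v^2 - 6*v - 7)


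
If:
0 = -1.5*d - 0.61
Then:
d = -0.41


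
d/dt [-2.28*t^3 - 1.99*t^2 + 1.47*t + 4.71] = -6.84*t^2 - 3.98*t + 1.47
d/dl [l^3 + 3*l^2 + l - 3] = 3*l^2 + 6*l + 1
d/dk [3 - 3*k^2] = -6*k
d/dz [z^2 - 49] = 2*z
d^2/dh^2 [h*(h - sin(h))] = h*sin(h) - 2*cos(h) + 2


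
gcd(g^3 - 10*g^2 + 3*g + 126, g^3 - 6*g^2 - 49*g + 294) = g^2 - 13*g + 42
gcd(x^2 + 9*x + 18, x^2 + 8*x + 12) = x + 6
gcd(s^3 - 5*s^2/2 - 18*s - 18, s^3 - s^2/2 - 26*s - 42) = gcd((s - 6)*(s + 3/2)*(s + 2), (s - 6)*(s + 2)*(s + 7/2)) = s^2 - 4*s - 12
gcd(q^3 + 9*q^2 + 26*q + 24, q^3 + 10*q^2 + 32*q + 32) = q^2 + 6*q + 8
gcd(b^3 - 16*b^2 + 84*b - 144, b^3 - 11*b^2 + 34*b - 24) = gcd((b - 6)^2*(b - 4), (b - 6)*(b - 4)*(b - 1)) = b^2 - 10*b + 24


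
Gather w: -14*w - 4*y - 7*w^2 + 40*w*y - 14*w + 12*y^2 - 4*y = -7*w^2 + w*(40*y - 28) + 12*y^2 - 8*y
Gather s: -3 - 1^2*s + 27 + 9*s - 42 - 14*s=-6*s - 18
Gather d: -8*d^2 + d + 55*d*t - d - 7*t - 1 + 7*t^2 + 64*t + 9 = -8*d^2 + 55*d*t + 7*t^2 + 57*t + 8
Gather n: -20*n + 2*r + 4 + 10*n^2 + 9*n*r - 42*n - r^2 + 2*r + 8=10*n^2 + n*(9*r - 62) - r^2 + 4*r + 12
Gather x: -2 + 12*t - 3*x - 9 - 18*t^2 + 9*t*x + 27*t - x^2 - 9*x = -18*t^2 + 39*t - x^2 + x*(9*t - 12) - 11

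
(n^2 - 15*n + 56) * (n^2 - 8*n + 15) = n^4 - 23*n^3 + 191*n^2 - 673*n + 840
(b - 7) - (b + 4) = -11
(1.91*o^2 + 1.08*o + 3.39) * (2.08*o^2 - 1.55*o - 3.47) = 3.9728*o^4 - 0.7141*o^3 - 1.2505*o^2 - 9.0021*o - 11.7633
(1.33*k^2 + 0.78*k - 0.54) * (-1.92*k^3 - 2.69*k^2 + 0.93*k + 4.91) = -2.5536*k^5 - 5.0753*k^4 + 0.1755*k^3 + 8.7083*k^2 + 3.3276*k - 2.6514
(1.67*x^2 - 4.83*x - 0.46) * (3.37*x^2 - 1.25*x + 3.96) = 5.6279*x^4 - 18.3646*x^3 + 11.1005*x^2 - 18.5518*x - 1.8216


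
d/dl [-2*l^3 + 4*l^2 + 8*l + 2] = -6*l^2 + 8*l + 8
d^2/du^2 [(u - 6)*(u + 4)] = 2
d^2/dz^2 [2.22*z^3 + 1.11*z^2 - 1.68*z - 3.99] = 13.32*z + 2.22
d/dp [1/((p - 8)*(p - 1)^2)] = ((8 - p)*(p - 1) - 2*(p - 8)^2)/((p - 8)^3*(p - 1)^3)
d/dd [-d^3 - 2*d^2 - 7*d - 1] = -3*d^2 - 4*d - 7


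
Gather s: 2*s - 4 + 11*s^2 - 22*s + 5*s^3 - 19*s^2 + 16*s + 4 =5*s^3 - 8*s^2 - 4*s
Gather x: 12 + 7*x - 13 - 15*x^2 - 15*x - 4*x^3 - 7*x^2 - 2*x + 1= -4*x^3 - 22*x^2 - 10*x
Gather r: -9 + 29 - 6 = 14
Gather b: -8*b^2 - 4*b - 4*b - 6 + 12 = -8*b^2 - 8*b + 6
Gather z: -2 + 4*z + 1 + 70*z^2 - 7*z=70*z^2 - 3*z - 1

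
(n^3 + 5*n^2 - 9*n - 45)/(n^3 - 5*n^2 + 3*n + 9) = (n^2 + 8*n + 15)/(n^2 - 2*n - 3)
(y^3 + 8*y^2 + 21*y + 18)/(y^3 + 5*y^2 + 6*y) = (y + 3)/y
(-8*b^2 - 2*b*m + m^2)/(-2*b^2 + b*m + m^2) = (4*b - m)/(b - m)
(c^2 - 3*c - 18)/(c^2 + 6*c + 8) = (c^2 - 3*c - 18)/(c^2 + 6*c + 8)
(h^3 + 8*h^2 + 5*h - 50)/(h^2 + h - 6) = (h^2 + 10*h + 25)/(h + 3)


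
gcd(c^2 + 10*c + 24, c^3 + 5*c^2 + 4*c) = c + 4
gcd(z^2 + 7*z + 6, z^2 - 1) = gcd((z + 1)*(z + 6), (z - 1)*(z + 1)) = z + 1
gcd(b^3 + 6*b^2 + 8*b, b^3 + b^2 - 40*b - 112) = b + 4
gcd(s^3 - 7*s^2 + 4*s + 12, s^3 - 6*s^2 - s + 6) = s^2 - 5*s - 6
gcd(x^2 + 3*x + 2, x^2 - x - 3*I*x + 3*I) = 1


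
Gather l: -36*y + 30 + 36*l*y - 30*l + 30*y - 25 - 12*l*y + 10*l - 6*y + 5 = l*(24*y - 20) - 12*y + 10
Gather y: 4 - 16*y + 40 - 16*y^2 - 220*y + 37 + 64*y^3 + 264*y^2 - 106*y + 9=64*y^3 + 248*y^2 - 342*y + 90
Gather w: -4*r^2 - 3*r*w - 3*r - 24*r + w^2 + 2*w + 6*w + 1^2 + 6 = -4*r^2 - 27*r + w^2 + w*(8 - 3*r) + 7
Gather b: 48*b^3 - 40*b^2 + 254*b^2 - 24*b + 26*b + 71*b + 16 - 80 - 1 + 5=48*b^3 + 214*b^2 + 73*b - 60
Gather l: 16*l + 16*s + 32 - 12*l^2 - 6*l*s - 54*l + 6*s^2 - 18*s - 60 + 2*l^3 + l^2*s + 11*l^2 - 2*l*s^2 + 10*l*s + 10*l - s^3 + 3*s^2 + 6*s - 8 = 2*l^3 + l^2*(s - 1) + l*(-2*s^2 + 4*s - 28) - s^3 + 9*s^2 + 4*s - 36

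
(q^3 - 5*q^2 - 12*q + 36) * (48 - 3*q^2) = -3*q^5 + 15*q^4 + 84*q^3 - 348*q^2 - 576*q + 1728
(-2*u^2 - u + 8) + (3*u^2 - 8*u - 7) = u^2 - 9*u + 1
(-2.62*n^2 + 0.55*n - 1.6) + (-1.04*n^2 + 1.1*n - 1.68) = -3.66*n^2 + 1.65*n - 3.28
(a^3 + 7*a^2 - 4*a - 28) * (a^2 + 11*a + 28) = a^5 + 18*a^4 + 101*a^3 + 124*a^2 - 420*a - 784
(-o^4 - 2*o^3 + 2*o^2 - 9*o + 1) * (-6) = 6*o^4 + 12*o^3 - 12*o^2 + 54*o - 6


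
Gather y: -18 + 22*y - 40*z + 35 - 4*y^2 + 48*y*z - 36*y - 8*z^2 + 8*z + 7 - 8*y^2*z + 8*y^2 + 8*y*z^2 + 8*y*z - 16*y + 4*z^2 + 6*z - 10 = y^2*(4 - 8*z) + y*(8*z^2 + 56*z - 30) - 4*z^2 - 26*z + 14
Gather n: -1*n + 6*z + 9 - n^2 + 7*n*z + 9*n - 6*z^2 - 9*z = -n^2 + n*(7*z + 8) - 6*z^2 - 3*z + 9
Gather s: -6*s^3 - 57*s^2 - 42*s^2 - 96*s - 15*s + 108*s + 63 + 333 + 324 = -6*s^3 - 99*s^2 - 3*s + 720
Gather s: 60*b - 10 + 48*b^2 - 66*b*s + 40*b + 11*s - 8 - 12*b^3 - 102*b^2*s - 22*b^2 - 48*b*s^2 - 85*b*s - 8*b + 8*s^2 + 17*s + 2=-12*b^3 + 26*b^2 + 92*b + s^2*(8 - 48*b) + s*(-102*b^2 - 151*b + 28) - 16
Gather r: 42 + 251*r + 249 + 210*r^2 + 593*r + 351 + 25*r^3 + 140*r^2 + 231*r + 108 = 25*r^3 + 350*r^2 + 1075*r + 750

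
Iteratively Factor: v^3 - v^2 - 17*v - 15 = (v + 1)*(v^2 - 2*v - 15) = (v - 5)*(v + 1)*(v + 3)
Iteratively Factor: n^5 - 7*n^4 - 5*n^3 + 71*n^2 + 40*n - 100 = (n + 2)*(n^4 - 9*n^3 + 13*n^2 + 45*n - 50) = (n + 2)^2*(n^3 - 11*n^2 + 35*n - 25) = (n - 1)*(n + 2)^2*(n^2 - 10*n + 25) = (n - 5)*(n - 1)*(n + 2)^2*(n - 5)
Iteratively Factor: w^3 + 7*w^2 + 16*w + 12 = (w + 2)*(w^2 + 5*w + 6) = (w + 2)^2*(w + 3)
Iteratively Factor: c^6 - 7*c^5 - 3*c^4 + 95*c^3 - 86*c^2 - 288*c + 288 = (c + 3)*(c^5 - 10*c^4 + 27*c^3 + 14*c^2 - 128*c + 96) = (c - 1)*(c + 3)*(c^4 - 9*c^3 + 18*c^2 + 32*c - 96) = (c - 3)*(c - 1)*(c + 3)*(c^3 - 6*c^2 + 32) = (c - 4)*(c - 3)*(c - 1)*(c + 3)*(c^2 - 2*c - 8) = (c - 4)*(c - 3)*(c - 1)*(c + 2)*(c + 3)*(c - 4)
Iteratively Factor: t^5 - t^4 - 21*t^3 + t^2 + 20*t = (t)*(t^4 - t^3 - 21*t^2 + t + 20) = t*(t + 4)*(t^3 - 5*t^2 - t + 5) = t*(t - 1)*(t + 4)*(t^2 - 4*t - 5) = t*(t - 5)*(t - 1)*(t + 4)*(t + 1)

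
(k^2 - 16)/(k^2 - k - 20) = (k - 4)/(k - 5)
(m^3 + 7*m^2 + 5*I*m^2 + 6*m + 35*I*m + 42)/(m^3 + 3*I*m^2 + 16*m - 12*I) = (m + 7)/(m - 2*I)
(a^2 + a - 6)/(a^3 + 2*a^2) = (a^2 + a - 6)/(a^2*(a + 2))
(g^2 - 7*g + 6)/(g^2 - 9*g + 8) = (g - 6)/(g - 8)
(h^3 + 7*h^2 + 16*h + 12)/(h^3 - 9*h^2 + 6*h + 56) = (h^2 + 5*h + 6)/(h^2 - 11*h + 28)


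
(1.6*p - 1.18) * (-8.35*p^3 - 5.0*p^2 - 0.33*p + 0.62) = -13.36*p^4 + 1.853*p^3 + 5.372*p^2 + 1.3814*p - 0.7316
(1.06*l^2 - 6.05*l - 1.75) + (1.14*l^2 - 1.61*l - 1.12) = 2.2*l^2 - 7.66*l - 2.87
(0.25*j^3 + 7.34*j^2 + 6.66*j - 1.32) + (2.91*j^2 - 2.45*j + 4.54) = 0.25*j^3 + 10.25*j^2 + 4.21*j + 3.22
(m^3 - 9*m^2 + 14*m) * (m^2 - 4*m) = m^5 - 13*m^4 + 50*m^3 - 56*m^2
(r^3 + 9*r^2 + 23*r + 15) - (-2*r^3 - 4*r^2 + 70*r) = 3*r^3 + 13*r^2 - 47*r + 15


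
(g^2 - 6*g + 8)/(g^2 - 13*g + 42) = (g^2 - 6*g + 8)/(g^2 - 13*g + 42)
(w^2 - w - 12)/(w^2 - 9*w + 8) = (w^2 - w - 12)/(w^2 - 9*w + 8)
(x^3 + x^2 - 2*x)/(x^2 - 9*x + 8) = x*(x + 2)/(x - 8)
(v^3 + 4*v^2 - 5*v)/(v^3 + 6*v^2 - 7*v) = (v + 5)/(v + 7)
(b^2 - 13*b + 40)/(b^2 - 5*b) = (b - 8)/b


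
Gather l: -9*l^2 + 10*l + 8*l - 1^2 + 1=-9*l^2 + 18*l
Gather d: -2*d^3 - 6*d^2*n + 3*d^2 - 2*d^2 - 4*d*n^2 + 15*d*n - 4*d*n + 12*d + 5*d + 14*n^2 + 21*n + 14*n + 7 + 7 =-2*d^3 + d^2*(1 - 6*n) + d*(-4*n^2 + 11*n + 17) + 14*n^2 + 35*n + 14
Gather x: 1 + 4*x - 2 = 4*x - 1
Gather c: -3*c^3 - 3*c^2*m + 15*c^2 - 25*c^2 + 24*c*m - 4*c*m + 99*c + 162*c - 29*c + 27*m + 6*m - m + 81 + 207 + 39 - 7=-3*c^3 + c^2*(-3*m - 10) + c*(20*m + 232) + 32*m + 320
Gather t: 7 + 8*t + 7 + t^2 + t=t^2 + 9*t + 14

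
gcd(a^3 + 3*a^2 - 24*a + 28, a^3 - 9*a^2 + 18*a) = 1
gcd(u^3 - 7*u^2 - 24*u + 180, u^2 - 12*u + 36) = u^2 - 12*u + 36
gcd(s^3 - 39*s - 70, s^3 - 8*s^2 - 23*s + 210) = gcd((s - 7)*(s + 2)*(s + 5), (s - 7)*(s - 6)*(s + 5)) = s^2 - 2*s - 35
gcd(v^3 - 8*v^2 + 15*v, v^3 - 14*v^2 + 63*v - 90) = v^2 - 8*v + 15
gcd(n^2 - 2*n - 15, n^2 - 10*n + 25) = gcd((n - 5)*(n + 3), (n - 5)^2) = n - 5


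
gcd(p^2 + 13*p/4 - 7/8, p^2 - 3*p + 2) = 1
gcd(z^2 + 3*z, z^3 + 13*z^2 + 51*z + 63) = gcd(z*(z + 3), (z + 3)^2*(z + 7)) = z + 3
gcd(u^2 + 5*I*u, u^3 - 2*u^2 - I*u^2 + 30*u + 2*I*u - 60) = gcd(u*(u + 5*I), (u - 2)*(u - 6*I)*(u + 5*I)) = u + 5*I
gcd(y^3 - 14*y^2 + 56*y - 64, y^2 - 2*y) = y - 2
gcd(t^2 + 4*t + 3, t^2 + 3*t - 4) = 1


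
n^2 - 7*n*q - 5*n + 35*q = (n - 5)*(n - 7*q)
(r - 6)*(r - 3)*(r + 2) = r^3 - 7*r^2 + 36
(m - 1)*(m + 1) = m^2 - 1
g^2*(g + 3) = g^3 + 3*g^2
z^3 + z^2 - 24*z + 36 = (z - 3)*(z - 2)*(z + 6)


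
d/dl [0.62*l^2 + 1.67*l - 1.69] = 1.24*l + 1.67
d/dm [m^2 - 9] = 2*m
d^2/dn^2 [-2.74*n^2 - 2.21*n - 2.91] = -5.48000000000000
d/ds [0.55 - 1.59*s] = -1.59000000000000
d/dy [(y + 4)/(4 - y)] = 8/(y - 4)^2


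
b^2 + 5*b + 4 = (b + 1)*(b + 4)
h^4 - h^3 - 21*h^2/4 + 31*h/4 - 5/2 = (h - 2)*(h - 1)*(h - 1/2)*(h + 5/2)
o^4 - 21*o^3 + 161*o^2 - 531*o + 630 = (o - 7)*(o - 6)*(o - 5)*(o - 3)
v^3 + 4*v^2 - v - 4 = (v - 1)*(v + 1)*(v + 4)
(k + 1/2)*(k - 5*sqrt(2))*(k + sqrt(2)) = k^3 - 4*sqrt(2)*k^2 + k^2/2 - 10*k - 2*sqrt(2)*k - 5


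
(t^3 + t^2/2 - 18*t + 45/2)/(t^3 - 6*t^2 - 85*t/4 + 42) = 2*(t^2 + 2*t - 15)/(2*t^2 - 9*t - 56)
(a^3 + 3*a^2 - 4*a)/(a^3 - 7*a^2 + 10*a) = (a^2 + 3*a - 4)/(a^2 - 7*a + 10)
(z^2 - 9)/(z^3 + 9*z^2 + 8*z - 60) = (z^2 - 9)/(z^3 + 9*z^2 + 8*z - 60)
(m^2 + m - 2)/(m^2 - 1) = (m + 2)/(m + 1)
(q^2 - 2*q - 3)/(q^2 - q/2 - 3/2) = 2*(q - 3)/(2*q - 3)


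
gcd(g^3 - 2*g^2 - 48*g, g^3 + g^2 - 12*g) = g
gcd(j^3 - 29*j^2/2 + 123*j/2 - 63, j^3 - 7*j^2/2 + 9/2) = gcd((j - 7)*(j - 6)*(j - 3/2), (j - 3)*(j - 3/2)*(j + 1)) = j - 3/2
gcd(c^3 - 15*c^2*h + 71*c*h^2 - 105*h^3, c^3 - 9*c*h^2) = c - 3*h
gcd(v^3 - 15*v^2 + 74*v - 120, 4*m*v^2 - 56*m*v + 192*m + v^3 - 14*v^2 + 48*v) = v - 6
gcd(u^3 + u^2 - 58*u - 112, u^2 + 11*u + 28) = u + 7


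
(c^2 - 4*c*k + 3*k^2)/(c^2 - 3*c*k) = (c - k)/c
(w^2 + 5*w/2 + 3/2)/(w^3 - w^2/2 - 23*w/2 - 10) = (2*w + 3)/(2*w^2 - 3*w - 20)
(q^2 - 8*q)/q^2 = (q - 8)/q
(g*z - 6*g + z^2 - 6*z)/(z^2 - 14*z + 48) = (g + z)/(z - 8)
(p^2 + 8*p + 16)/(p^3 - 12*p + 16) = (p + 4)/(p^2 - 4*p + 4)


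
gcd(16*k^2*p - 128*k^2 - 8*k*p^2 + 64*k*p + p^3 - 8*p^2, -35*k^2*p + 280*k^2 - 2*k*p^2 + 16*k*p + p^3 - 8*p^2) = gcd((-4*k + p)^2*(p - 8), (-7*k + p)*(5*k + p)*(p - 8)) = p - 8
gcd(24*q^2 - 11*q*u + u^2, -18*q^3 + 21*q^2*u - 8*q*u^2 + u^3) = 3*q - u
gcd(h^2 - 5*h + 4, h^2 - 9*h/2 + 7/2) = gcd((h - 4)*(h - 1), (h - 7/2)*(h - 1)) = h - 1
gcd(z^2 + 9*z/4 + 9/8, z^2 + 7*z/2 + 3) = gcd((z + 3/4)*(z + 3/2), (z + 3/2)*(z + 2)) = z + 3/2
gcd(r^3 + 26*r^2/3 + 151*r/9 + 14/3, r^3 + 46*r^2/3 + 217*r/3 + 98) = r^2 + 25*r/3 + 14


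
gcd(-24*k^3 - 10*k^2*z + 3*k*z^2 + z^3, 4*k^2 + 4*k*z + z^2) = 2*k + z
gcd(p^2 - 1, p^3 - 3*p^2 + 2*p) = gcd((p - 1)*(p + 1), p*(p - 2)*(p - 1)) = p - 1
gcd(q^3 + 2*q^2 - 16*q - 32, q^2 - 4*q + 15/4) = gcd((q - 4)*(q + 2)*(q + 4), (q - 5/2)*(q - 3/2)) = 1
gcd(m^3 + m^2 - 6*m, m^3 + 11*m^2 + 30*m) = m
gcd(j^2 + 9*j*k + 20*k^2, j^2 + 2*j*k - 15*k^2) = j + 5*k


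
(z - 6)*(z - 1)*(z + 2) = z^3 - 5*z^2 - 8*z + 12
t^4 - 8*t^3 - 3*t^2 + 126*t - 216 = (t - 6)*(t - 3)^2*(t + 4)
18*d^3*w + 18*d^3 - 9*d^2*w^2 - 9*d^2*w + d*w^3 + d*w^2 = (-6*d + w)*(-3*d + w)*(d*w + d)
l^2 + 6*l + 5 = (l + 1)*(l + 5)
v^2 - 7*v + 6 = (v - 6)*(v - 1)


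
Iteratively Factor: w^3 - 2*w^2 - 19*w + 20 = (w - 1)*(w^2 - w - 20) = (w - 1)*(w + 4)*(w - 5)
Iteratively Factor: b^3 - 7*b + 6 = (b + 3)*(b^2 - 3*b + 2) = (b - 1)*(b + 3)*(b - 2)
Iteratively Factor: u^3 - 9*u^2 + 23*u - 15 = (u - 1)*(u^2 - 8*u + 15) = (u - 3)*(u - 1)*(u - 5)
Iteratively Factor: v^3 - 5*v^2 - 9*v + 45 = (v - 3)*(v^2 - 2*v - 15) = (v - 3)*(v + 3)*(v - 5)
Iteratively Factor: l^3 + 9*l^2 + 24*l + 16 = (l + 4)*(l^2 + 5*l + 4) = (l + 1)*(l + 4)*(l + 4)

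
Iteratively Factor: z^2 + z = (z)*(z + 1)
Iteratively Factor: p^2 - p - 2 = (p + 1)*(p - 2)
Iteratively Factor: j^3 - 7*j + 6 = (j - 2)*(j^2 + 2*j - 3) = (j - 2)*(j + 3)*(j - 1)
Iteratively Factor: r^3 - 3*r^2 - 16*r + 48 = (r - 4)*(r^2 + r - 12) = (r - 4)*(r - 3)*(r + 4)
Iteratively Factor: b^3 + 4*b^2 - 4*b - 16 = (b + 4)*(b^2 - 4) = (b + 2)*(b + 4)*(b - 2)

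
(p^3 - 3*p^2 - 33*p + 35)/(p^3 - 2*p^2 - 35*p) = (p - 1)/p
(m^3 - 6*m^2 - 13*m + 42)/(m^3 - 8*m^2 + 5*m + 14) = (m + 3)/(m + 1)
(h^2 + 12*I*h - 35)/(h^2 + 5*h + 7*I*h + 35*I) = (h + 5*I)/(h + 5)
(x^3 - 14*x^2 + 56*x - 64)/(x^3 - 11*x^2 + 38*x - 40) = (x - 8)/(x - 5)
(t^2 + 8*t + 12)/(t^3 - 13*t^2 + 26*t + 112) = (t + 6)/(t^2 - 15*t + 56)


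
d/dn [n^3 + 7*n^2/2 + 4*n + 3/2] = 3*n^2 + 7*n + 4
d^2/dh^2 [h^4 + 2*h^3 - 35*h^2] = 12*h^2 + 12*h - 70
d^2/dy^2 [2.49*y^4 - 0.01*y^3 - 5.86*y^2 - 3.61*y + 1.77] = 29.88*y^2 - 0.06*y - 11.72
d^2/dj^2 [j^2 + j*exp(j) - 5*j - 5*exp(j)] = j*exp(j) - 3*exp(j) + 2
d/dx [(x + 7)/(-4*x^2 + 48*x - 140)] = (-x^2 + 12*x + 2*(x - 6)*(x + 7) - 35)/(4*(x^2 - 12*x + 35)^2)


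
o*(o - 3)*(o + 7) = o^3 + 4*o^2 - 21*o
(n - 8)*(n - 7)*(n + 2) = n^3 - 13*n^2 + 26*n + 112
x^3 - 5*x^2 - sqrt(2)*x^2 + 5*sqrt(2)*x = x*(x - 5)*(x - sqrt(2))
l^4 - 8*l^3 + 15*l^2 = l^2*(l - 5)*(l - 3)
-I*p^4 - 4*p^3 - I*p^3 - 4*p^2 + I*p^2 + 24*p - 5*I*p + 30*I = (p - 2)*(p + 3)*(p - 5*I)*(-I*p + 1)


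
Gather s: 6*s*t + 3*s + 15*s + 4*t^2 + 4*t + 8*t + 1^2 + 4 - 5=s*(6*t + 18) + 4*t^2 + 12*t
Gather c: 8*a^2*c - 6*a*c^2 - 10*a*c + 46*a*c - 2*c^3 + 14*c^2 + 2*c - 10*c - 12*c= -2*c^3 + c^2*(14 - 6*a) + c*(8*a^2 + 36*a - 20)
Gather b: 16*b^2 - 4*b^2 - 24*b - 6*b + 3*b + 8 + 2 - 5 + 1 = 12*b^2 - 27*b + 6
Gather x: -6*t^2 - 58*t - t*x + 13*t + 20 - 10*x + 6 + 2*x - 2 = -6*t^2 - 45*t + x*(-t - 8) + 24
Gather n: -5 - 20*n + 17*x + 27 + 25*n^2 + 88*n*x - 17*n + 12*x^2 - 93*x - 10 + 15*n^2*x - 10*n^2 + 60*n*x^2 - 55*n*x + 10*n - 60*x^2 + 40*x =n^2*(15*x + 15) + n*(60*x^2 + 33*x - 27) - 48*x^2 - 36*x + 12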